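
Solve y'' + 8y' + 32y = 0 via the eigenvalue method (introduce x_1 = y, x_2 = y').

y(t) = C_1e^(-4t)cos(4t) + C_2e^(-4t)sin(4t)

Let x_1 = y, x_2 = y'. Then x_1' = x_2 and x_2' = -32x_1 - 8x_2.
A = [[0,1],[-32,-8]]; det(A-λI) = λ^2 + 8λ + 32.
Eigenvalues λ = -4 ± 4i.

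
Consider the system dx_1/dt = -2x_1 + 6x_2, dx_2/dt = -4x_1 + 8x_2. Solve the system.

Coefficient matrix A = [[-2, 6], [-4, 8]].
Characteristic polynomial det(A - λI) = λ^2 - 6λ + 8 = 0.
Eigenvalues λ = 2, 4.
For λ=2: (A-λI) row 1 is [-4, 6], so an eigenvector is (3, 2).
For λ=4: (A-λI) row 1 is [-6, 6], so an eigenvector is (-1, -1).
General solution: c_1e^(2t)(3,2) + c_2e^(4t)(-1,-1).

x_1(t) = 3c_1e^(2t) - c_2e^(4t), x_2(t) = 2c_1e^(2t) - c_2e^(4t)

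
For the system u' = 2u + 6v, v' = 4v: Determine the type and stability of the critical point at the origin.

unstable node

A = [[2,6],[0,4]]; det(A-λI) = λ^2 - 6λ + 8.
λ = 4, 2: both positive.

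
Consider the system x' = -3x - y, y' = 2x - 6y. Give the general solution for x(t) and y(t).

x(t) = c_1e^(-5t) + c_2e^(-4t), y(t) = 2c_1e^(-5t) + c_2e^(-4t)

Coefficient matrix A = [[-3, -1], [2, -6]].
Characteristic polynomial det(A - λI) = λ^2 + 9λ + 20 = 0.
Eigenvalues λ = -5, -4.
For λ=-5: (A-λI) row 1 is [2, -1], so an eigenvector is (1, 2).
For λ=-4: (A-λI) row 1 is [1, -1], so an eigenvector is (1, 1).
General solution: c_1e^(-5t)(1,2) + c_2e^(-4t)(1,1).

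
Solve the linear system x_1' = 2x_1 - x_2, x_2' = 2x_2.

x_1(t) = -C_1e^(2t) - C_2te^(2t) - 3C_2e^(2t), x_2(t) = C_2e^(2t)

Coefficient matrix A = [[2, -1], [0, 2]].
Characteristic polynomial det(A - λI) = λ^2 - 4λ + 4 = 0.
Single eigenvalue λ = 2 with algebraic multiplicity 2.
Eigenvector v = (-1,0); generalized eigenvector w with (A-λI)w=v is (-3,1).
General solution: e^(2t)[C_1·v + C_2·(t·v + w)].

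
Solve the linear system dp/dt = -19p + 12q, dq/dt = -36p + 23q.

Coefficient matrix A = [[-19, 12], [-36, 23]].
Characteristic polynomial det(A - λI) = λ^2 - 4λ - 5 = 0.
Eigenvalues λ = 5, -1.
For λ=5: (A-λI) row 1 is [-24, 12], so an eigenvector is (1, 2).
For λ=-1: (A-λI) row 1 is [-18, 12], so an eigenvector is (2, 3).
General solution: K_1e^(5t)(1,2) + K_2e^(-t)(2,3).

p(t) = K_1e^(5t) + 2K_2e^(-t), q(t) = 2K_1e^(5t) + 3K_2e^(-t)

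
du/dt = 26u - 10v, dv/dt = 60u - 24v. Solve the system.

u(t) = K_1e^(6t) - K_2e^(-4t), v(t) = 2K_1e^(6t) - 3K_2e^(-4t)

Coefficient matrix A = [[26, -10], [60, -24]].
Characteristic polynomial det(A - λI) = λ^2 - 2λ - 24 = 0.
Eigenvalues λ = 6, -4.
For λ=6: (A-λI) row 1 is [20, -10], so an eigenvector is (1, 2).
For λ=-4: (A-λI) row 1 is [30, -10], so an eigenvector is (-1, -3).
General solution: K_1e^(6t)(1,2) + K_2e^(-4t)(-1,-3).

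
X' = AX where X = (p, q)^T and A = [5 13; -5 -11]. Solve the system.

p(t) = 2K_1e^(-3t)sin(t) - 3K_1e^(-3t)cos(t) - 3K_2e^(-3t)sin(t) - 2K_2e^(-3t)cos(t), q(t) = -K_1e^(-3t)sin(t) + 2K_1e^(-3t)cos(t) + 2K_2e^(-3t)sin(t) + K_2e^(-3t)cos(t)

Coefficient matrix A = [[5, 13], [-5, -11]].
Characteristic polynomial det(A - λI) = λ^2 + 6λ + 10 = 0.
Eigenvalues λ = -3 ± i (complex conjugate pair).
For λ=-3+i: an eigenvector is (-3,2) - i(2,-1) = (-3 - 2i, 2 + i).
A real fundamental pair from Re and Im of e^((-3+i)t)v: X_1 = e^(-3t)(cos(t)·(-3,2) + sin(t)·(2,-1)), X_2 = e^(-3t)(sin(t)·(-3,2) - cos(t)·(2,-1)).
General solution: K_1X_1 + K_2X_2.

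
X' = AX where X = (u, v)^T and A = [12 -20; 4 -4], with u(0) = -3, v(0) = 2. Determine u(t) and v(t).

u(t) = -16e^(4t)sin(4t) - 3e^(4t)cos(4t), v(t) = -7e^(4t)sin(4t) + 2e^(4t)cos(4t)

Coefficient matrix A = [[12, -20], [4, -4]].
Characteristic polynomial det(A - λI) = λ^2 - 8λ + 32 = 0.
Eigenvalues λ = 4 ± 4i (complex conjugate pair).
For λ=4+4i: an eigenvector is (-1,0) - i(-2,-1) = (-1 + 2i, 0 + i).
A real fundamental pair from Re and Im of e^((4+4i)t)v: X_1 = e^(4t)(cos(4t)·(-1,0) + sin(4t)·(-2,-1)), X_2 = e^(4t)(sin(4t)·(-1,0) - cos(4t)·(-2,-1)).
General solution: c_1X_1 + c_2X_2.
Applying u(0)=-3, v(0)=2 gives c_1=7, c_2=2.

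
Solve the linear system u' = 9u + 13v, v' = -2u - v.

Coefficient matrix A = [[9, 13], [-2, -1]].
Characteristic polynomial det(A - λI) = λ^2 - 8λ + 17 = 0.
Eigenvalues λ = 4 ± i (complex conjugate pair).
For λ=4+i: an eigenvector is (-2,1) - i(3,-1) = (-2 - 3i, 1 + i).
A real fundamental pair from Re and Im of e^((4+i)t)v: X_1 = e^(4t)(cos(t)·(-2,1) + sin(t)·(3,-1)), X_2 = e^(4t)(sin(t)·(-2,1) - cos(t)·(3,-1)).
General solution: c_1X_1 + c_2X_2.

u(t) = 3c_1e^(4t)sin(t) - 2c_1e^(4t)cos(t) - 2c_2e^(4t)sin(t) - 3c_2e^(4t)cos(t), v(t) = -c_1e^(4t)sin(t) + c_1e^(4t)cos(t) + c_2e^(4t)sin(t) + c_2e^(4t)cos(t)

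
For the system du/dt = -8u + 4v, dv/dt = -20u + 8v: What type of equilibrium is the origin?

center

A = [[-8,4],[-20,8]]; det(A-λI) = λ^2 + 16.
λ = 0 ± 4i: zero real part.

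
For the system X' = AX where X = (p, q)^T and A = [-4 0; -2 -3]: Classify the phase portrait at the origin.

stable node

A = [[-4,0],[-2,-3]]; det(A-λI) = λ^2 + 7λ + 12.
λ = -3, -4: both negative.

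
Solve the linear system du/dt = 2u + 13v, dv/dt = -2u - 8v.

Coefficient matrix A = [[2, 13], [-2, -8]].
Characteristic polynomial det(A - λI) = λ^2 + 6λ + 10 = 0.
Eigenvalues λ = -3 ± i (complex conjugate pair).
For λ=-3+i: an eigenvector is (2,-1) - i(-3,1) = (2 + 3i, -1 - i).
A real fundamental pair from Re and Im of e^((-3+i)t)v: X_1 = e^(-3t)(cos(t)·(2,-1) + sin(t)·(-3,1)), X_2 = e^(-3t)(sin(t)·(2,-1) - cos(t)·(-3,1)).
General solution: K_1X_1 + K_2X_2.

u(t) = -3K_1e^(-3t)sin(t) + 2K_1e^(-3t)cos(t) + 2K_2e^(-3t)sin(t) + 3K_2e^(-3t)cos(t), v(t) = K_1e^(-3t)sin(t) - K_1e^(-3t)cos(t) - K_2e^(-3t)sin(t) - K_2e^(-3t)cos(t)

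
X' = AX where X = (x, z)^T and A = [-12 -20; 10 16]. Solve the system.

Coefficient matrix A = [[-12, -20], [10, 16]].
Characteristic polynomial det(A - λI) = λ^2 - 4λ + 8 = 0.
Eigenvalues λ = 2 ± 2i (complex conjugate pair).
For λ=2+2i: an eigenvector is (-3,2) - i(1,-1) = (-3 - i, 2 + i).
A real fundamental pair from Re and Im of e^((2+2i)t)v: X_1 = e^(2t)(cos(2t)·(-3,2) + sin(2t)·(1,-1)), X_2 = e^(2t)(sin(2t)·(-3,2) - cos(2t)·(1,-1)).
General solution: C_1X_1 + C_2X_2.

x(t) = C_1e^(2t)sin(2t) - 3C_1e^(2t)cos(2t) - 3C_2e^(2t)sin(2t) - C_2e^(2t)cos(2t), z(t) = -C_1e^(2t)sin(2t) + 2C_1e^(2t)cos(2t) + 2C_2e^(2t)sin(2t) + C_2e^(2t)cos(2t)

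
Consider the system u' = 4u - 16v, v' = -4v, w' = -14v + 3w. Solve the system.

Coefficient matrix A = [[4, -16, 0], [0, -4, 0], [0, -14, 3]].
det(A - λI) = 0 gives eigenvalues λ = 4, -4, 3.
For λ=4: eigenvector (1,0,0).
For λ=-4: eigenvector (2,1,2).
For λ=3: eigenvector (0,0,1).
General solution: C_1e^(4t)(1,0,0) + C_2e^(-4t)(2,1,2) + C_3e^(3t)(0,0,1).

u(t) = C_1e^(4t) + 2C_2e^(-4t), v(t) = C_2e^(-4t), w(t) = 2C_2e^(-4t) + C_3e^(3t)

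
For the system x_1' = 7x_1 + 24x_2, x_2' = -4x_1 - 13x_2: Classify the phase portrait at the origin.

stable node

A = [[7,24],[-4,-13]]; det(A-λI) = λ^2 + 6λ + 5.
λ = -1, -5: both negative.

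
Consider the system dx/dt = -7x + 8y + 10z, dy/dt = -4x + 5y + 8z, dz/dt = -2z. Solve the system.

x(t) = -K_1e^(t) + 2K_2e^(-2t) + 2K_3e^(-3t), y(t) = -K_1e^(t) + K_3e^(-3t), z(t) = K_2e^(-2t)

Coefficient matrix A = [[-7, 8, 10], [-4, 5, 8], [0, 0, -2]].
det(A - λI) = 0 gives eigenvalues λ = 1, -2, -3.
For λ=1: eigenvector (-1,-1,0).
For λ=-2: eigenvector (2,0,1).
For λ=-3: eigenvector (2,1,0).
General solution: K_1e^(t)(-1,-1,0) + K_2e^(-2t)(2,0,1) + K_3e^(-3t)(2,1,0).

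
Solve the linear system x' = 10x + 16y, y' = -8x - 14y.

x(t) = 2C_1e^(2t) - C_2e^(-6t), y(t) = -C_1e^(2t) + C_2e^(-6t)

Coefficient matrix A = [[10, 16], [-8, -14]].
Characteristic polynomial det(A - λI) = λ^2 + 4λ - 12 = 0.
Eigenvalues λ = 2, -6.
For λ=2: (A-λI) row 1 is [8, 16], so an eigenvector is (2, -1).
For λ=-6: (A-λI) row 1 is [16, 16], so an eigenvector is (-1, 1).
General solution: C_1e^(2t)(2,-1) + C_2e^(-6t)(-1,1).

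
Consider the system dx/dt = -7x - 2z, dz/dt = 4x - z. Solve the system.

x(t) = K_1e^(-3t) + K_2e^(-5t), z(t) = -2K_1e^(-3t) - K_2e^(-5t)

Coefficient matrix A = [[-7, -2], [4, -1]].
Characteristic polynomial det(A - λI) = λ^2 + 8λ + 15 = 0.
Eigenvalues λ = -3, -5.
For λ=-3: (A-λI) row 1 is [-4, -2], so an eigenvector is (1, -2).
For λ=-5: (A-λI) row 1 is [-2, -2], so an eigenvector is (1, -1).
General solution: K_1e^(-3t)(1,-2) + K_2e^(-5t)(1,-1).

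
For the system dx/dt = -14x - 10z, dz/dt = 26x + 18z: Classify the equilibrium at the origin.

A = [[-14,-10],[26,18]]; det(A-λI) = λ^2 - 4λ + 8.
λ = 2 ± 2i: positive real part.

unstable spiral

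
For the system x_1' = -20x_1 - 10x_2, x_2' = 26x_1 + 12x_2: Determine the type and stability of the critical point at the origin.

stable spiral

A = [[-20,-10],[26,12]]; det(A-λI) = λ^2 + 8λ + 20.
λ = -4 ± 2i: negative real part.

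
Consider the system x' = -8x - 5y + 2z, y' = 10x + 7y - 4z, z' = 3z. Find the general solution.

x(t) = -K_1e^(-3t) - K_2e^(2t) + 2K_3e^(3t), y(t) = K_1e^(-3t) + 2K_2e^(2t) - 4K_3e^(3t), z(t) = K_3e^(3t)

Coefficient matrix A = [[-8, -5, 2], [10, 7, -4], [0, 0, 3]].
det(A - λI) = 0 gives eigenvalues λ = -3, 2, 3.
For λ=-3: eigenvector (-1,1,0).
For λ=2: eigenvector (-1,2,0).
For λ=3: eigenvector (2,-4,1).
General solution: K_1e^(-3t)(-1,1,0) + K_2e^(2t)(-1,2,0) + K_3e^(3t)(2,-4,1).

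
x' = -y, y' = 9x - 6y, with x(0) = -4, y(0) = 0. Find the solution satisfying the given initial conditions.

Coefficient matrix A = [[0, -1], [9, -6]].
Characteristic polynomial det(A - λI) = λ^2 + 6λ + 9 = 0.
Single eigenvalue λ = -3 with algebraic multiplicity 2.
Eigenvector v = (-1,-3); generalized eigenvector w with (A-λI)w=v is (0,1).
General solution: e^(-3t)[C_1·v + C_2·(t·v + w)].
Applying x(0)=-4, y(0)=0 gives C_1=4, C_2=12.

x(t) = -12te^(-3t) - 4e^(-3t), y(t) = -36te^(-3t)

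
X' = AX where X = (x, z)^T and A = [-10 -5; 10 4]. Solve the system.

Coefficient matrix A = [[-10, -5], [10, 4]].
Characteristic polynomial det(A - λI) = λ^2 + 6λ + 10 = 0.
Eigenvalues λ = -3 ± i (complex conjugate pair).
For λ=-3+i: an eigenvector is (1,-1) - i(-2,3) = (1 + 2i, -1 - 3i).
A real fundamental pair from Re and Im of e^((-3+i)t)v: X_1 = e^(-3t)(cos(t)·(1,-1) + sin(t)·(-2,3)), X_2 = e^(-3t)(sin(t)·(1,-1) - cos(t)·(-2,3)).
General solution: c_1X_1 + c_2X_2.

x(t) = -2c_1e^(-3t)sin(t) + c_1e^(-3t)cos(t) + c_2e^(-3t)sin(t) + 2c_2e^(-3t)cos(t), z(t) = 3c_1e^(-3t)sin(t) - c_1e^(-3t)cos(t) - c_2e^(-3t)sin(t) - 3c_2e^(-3t)cos(t)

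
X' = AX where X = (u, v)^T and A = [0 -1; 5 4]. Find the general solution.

u(t) = -c_1e^(2t)cos(t) - c_2e^(2t)sin(t), v(t) = -c_1e^(2t)sin(t) + 2c_1e^(2t)cos(t) + 2c_2e^(2t)sin(t) + c_2e^(2t)cos(t)

Coefficient matrix A = [[0, -1], [5, 4]].
Characteristic polynomial det(A - λI) = λ^2 - 4λ + 5 = 0.
Eigenvalues λ = 2 ± i (complex conjugate pair).
For λ=2+i: an eigenvector is (-1,2) - i(0,-1) = (-1, 2 + i).
A real fundamental pair from Re and Im of e^((2+i)t)v: X_1 = e^(2t)(cos(t)·(-1,2) + sin(t)·(0,-1)), X_2 = e^(2t)(sin(t)·(-1,2) - cos(t)·(0,-1)).
General solution: c_1X_1 + c_2X_2.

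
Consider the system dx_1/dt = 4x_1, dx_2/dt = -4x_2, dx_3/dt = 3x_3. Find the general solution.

Coefficient matrix A = [[4, 0, 0], [0, -4, 0], [0, 0, 3]].
det(A - λI) = 0 gives eigenvalues λ = 3, 4, -4.
For λ=3: eigenvector (0,0,1).
For λ=4: eigenvector (1,0,0).
For λ=-4: eigenvector (0,-1,0).
General solution: C_1e^(3t)(0,0,1) + C_2e^(4t)(1,0,0) + C_3e^(-4t)(0,-1,0).

x_1(t) = C_2e^(4t), x_2(t) = -C_3e^(-4t), x_3(t) = C_1e^(3t)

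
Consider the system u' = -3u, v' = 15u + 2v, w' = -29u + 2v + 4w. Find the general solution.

u(t) = C_3e^(-3t), v(t) = C_2e^(2t) - 3C_3e^(-3t), w(t) = C_1e^(4t) - C_2e^(2t) + 5C_3e^(-3t)

Coefficient matrix A = [[-3, 0, 0], [15, 2, 0], [-29, 2, 4]].
det(A - λI) = 0 gives eigenvalues λ = 4, 2, -3.
For λ=4: eigenvector (0,0,1).
For λ=2: eigenvector (0,1,-1).
For λ=-3: eigenvector (1,-3,5).
General solution: C_1e^(4t)(0,0,1) + C_2e^(2t)(0,1,-1) + C_3e^(-3t)(1,-3,5).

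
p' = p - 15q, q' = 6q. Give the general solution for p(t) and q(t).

p(t) = -3c_1e^(6t) - c_2e^(t), q(t) = c_1e^(6t)

Coefficient matrix A = [[1, -15], [0, 6]].
Characteristic polynomial det(A - λI) = λ^2 - 7λ + 6 = 0.
Eigenvalues λ = 6, 1.
For λ=6: (A-λI) row 1 is [-5, -15], so an eigenvector is (-3, 1).
For λ=1: (A-λI) row 1 is [0, -15], so an eigenvector is (-1, 0).
General solution: c_1e^(6t)(-3,1) + c_2e^(t)(-1,0).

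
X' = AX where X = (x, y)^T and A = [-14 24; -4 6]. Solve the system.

x(t) = 2c_1e^(-2t) + 3c_2e^(-6t), y(t) = c_1e^(-2t) + c_2e^(-6t)

Coefficient matrix A = [[-14, 24], [-4, 6]].
Characteristic polynomial det(A - λI) = λ^2 + 8λ + 12 = 0.
Eigenvalues λ = -2, -6.
For λ=-2: (A-λI) row 1 is [-12, 24], so an eigenvector is (2, 1).
For λ=-6: (A-λI) row 1 is [-8, 24], so an eigenvector is (3, 1).
General solution: c_1e^(-2t)(2,1) + c_2e^(-6t)(3,1).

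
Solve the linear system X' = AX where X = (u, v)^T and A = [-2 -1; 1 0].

Coefficient matrix A = [[-2, -1], [1, 0]].
Characteristic polynomial det(A - λI) = λ^2 + 2λ + 1 = 0.
Single eigenvalue λ = -1 with algebraic multiplicity 2.
Eigenvector v = (-1,1); generalized eigenvector w with (A-λI)w=v is (3,-2).
General solution: e^(-t)[c_1·v + c_2·(t·v + w)].

u(t) = -c_1e^(-t) - c_2te^(-t) + 3c_2e^(-t), v(t) = c_1e^(-t) + c_2te^(-t) - 2c_2e^(-t)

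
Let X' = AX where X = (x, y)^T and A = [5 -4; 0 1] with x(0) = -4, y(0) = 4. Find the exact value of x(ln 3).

A = [[5,-4],[0,1]]; eigenvalues λ = 5, 1.
Eigenvectors: (-1,0) for λ=5, (1,1) for λ=1.
From the initial condition, c_1 = 8, c_2 = 4.
x(ln 3) = (8)(3^5)(-1) + (4)(3^1)(1) = -1932.

-1932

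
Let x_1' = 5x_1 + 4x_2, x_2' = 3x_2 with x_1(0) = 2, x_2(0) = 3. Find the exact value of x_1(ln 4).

7808

A = [[5,4],[0,3]]; eigenvalues λ = 3, 5.
Eigenvectors: (2,-1) for λ=3, (-1,0) for λ=5.
From the initial condition, c_1 = -3, c_2 = -8.
x_1(ln 4) = (-3)(4^3)(2) + (-8)(4^5)(-1) = 7808.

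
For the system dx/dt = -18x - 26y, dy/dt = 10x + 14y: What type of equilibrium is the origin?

A = [[-18,-26],[10,14]]; det(A-λI) = λ^2 + 4λ + 8.
λ = -2 ± 2i: negative real part.

stable spiral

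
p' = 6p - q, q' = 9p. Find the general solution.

Coefficient matrix A = [[6, -1], [9, 0]].
Characteristic polynomial det(A - λI) = λ^2 - 6λ + 9 = 0.
Single eigenvalue λ = 3 with algebraic multiplicity 2.
Eigenvector v = (-1,-3); generalized eigenvector w with (A-λI)w=v is (0,1).
General solution: e^(3t)[c_1·v + c_2·(t·v + w)].

p(t) = -c_1e^(3t) - c_2te^(3t), q(t) = -3c_1e^(3t) - 3c_2te^(3t) + c_2e^(3t)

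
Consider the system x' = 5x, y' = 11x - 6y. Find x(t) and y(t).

Coefficient matrix A = [[5, 0], [11, -6]].
Characteristic polynomial det(A - λI) = λ^2 + λ - 30 = 0.
Eigenvalues λ = -6, 5.
For λ=-6: (A-λI) row 1 is [11, 0], so an eigenvector is (0, -1).
For λ=5: (A-λI) row 2 is [11, -11], so an eigenvector is (1, 1).
General solution: c_1e^(-6t)(0,-1) + c_2e^(5t)(1,1).

x(t) = c_2e^(5t), y(t) = -c_1e^(-6t) + c_2e^(5t)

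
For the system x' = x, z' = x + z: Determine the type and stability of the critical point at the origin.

A = [[1,0],[1,1]]; det(A-λI) = λ^2 - 2λ + 1.
repeated λ = 1 with a single eigenvector.

unstable improper node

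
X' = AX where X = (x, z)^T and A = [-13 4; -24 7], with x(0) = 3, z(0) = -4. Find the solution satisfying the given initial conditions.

x(t) = -10e^(-t) + 13e^(-5t), z(t) = -30e^(-t) + 26e^(-5t)

Coefficient matrix A = [[-13, 4], [-24, 7]].
Characteristic polynomial det(A - λI) = λ^2 + 6λ + 5 = 0.
Eigenvalues λ = -1, -5.
For λ=-1: (A-λI) row 1 is [-12, 4], so an eigenvector is (1, 3).
For λ=-5: (A-λI) row 1 is [-8, 4], so an eigenvector is (1, 2).
General solution: K_1e^(-t)(1,3) + K_2e^(-5t)(1,2).
Applying x(0)=3, z(0)=-4 gives K_1=-10, K_2=13.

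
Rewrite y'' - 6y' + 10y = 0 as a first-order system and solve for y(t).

y(t) = K_1e^(3t)cos(t) + K_2e^(3t)sin(t)

Let x_1 = y, x_2 = y'. Then x_1' = x_2 and x_2' = -10x_1 + 6x_2.
A = [[0,1],[-10,6]]; det(A-λI) = λ^2 - 6λ + 10.
Eigenvalues λ = 3 ± i.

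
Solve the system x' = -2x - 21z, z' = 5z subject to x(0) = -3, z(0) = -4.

x(t) = 12e^(5t) - 15e^(-2t), z(t) = -4e^(5t)

Coefficient matrix A = [[-2, -21], [0, 5]].
Characteristic polynomial det(A - λI) = λ^2 - 3λ - 10 = 0.
Eigenvalues λ = 5, -2.
For λ=5: (A-λI) row 1 is [-7, -21], so an eigenvector is (3, -1).
For λ=-2: (A-λI) row 1 is [0, -21], so an eigenvector is (-1, 0).
General solution: c_1e^(5t)(3,-1) + c_2e^(-2t)(-1,0).
Applying x(0)=-3, z(0)=-4 gives c_1=4, c_2=15.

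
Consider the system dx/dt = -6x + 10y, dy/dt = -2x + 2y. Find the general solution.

x(t) = -c_1e^(-2t)sin(2t) - 2c_1e^(-2t)cos(2t) - 2c_2e^(-2t)sin(2t) + c_2e^(-2t)cos(2t), y(t) = -c_1e^(-2t)cos(2t) - c_2e^(-2t)sin(2t)

Coefficient matrix A = [[-6, 10], [-2, 2]].
Characteristic polynomial det(A - λI) = λ^2 + 4λ + 8 = 0.
Eigenvalues λ = -2 ± 2i (complex conjugate pair).
For λ=-2+2i: an eigenvector is (-2,-1) - i(-1,0) = (-2 + i, -1).
A real fundamental pair from Re and Im of e^((-2+2i)t)v: X_1 = e^(-2t)(cos(2t)·(-2,-1) + sin(2t)·(-1,0)), X_2 = e^(-2t)(sin(2t)·(-2,-1) - cos(2t)·(-1,0)).
General solution: c_1X_1 + c_2X_2.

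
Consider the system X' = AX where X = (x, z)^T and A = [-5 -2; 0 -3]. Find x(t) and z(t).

Coefficient matrix A = [[-5, -2], [0, -3]].
Characteristic polynomial det(A - λI) = λ^2 + 8λ + 15 = 0.
Eigenvalues λ = -5, -3.
For λ=-5: (A-λI) row 1 is [0, -2], so an eigenvector is (1, 0).
For λ=-3: (A-λI) row 1 is [-2, -2], so an eigenvector is (1, -1).
General solution: K_1e^(-5t)(1,0) + K_2e^(-3t)(1,-1).

x(t) = K_1e^(-5t) + K_2e^(-3t), z(t) = -K_2e^(-3t)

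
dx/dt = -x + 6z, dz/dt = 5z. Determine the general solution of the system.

Coefficient matrix A = [[-1, 6], [0, 5]].
Characteristic polynomial det(A - λI) = λ^2 - 4λ - 5 = 0.
Eigenvalues λ = -1, 5.
For λ=-1: (A-λI) row 1 is [0, 6], so an eigenvector is (-1, 0).
For λ=5: (A-λI) row 1 is [-6, 6], so an eigenvector is (1, 1).
General solution: c_1e^(-t)(-1,0) + c_2e^(5t)(1,1).

x(t) = -c_1e^(-t) + c_2e^(5t), z(t) = c_2e^(5t)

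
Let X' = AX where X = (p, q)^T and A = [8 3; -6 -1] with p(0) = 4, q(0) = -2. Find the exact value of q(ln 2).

-176

A = [[8,3],[-6,-1]]; eigenvalues λ = 2, 5.
Eigenvectors: (-1,2) for λ=2, (1,-1) for λ=5.
From the initial condition, c_1 = 2, c_2 = 6.
q(ln 2) = (2)(2^2)(2) + (6)(2^5)(-1) = -176.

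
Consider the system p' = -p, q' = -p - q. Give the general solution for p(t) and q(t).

p(t) = c_2e^(-t), q(t) = -c_1e^(-t) - c_2te^(-t) + 2c_2e^(-t)

Coefficient matrix A = [[-1, 0], [-1, -1]].
Characteristic polynomial det(A - λI) = λ^2 + 2λ + 1 = 0.
Single eigenvalue λ = -1 with algebraic multiplicity 2.
Eigenvector v = (0,-1); generalized eigenvector w with (A-λI)w=v is (1,2).
General solution: e^(-t)[c_1·v + c_2·(t·v + w)].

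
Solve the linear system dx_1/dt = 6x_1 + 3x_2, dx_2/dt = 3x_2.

x_1(t) = c_1e^(6t) - c_2e^(3t), x_2(t) = c_2e^(3t)

Coefficient matrix A = [[6, 3], [0, 3]].
Characteristic polynomial det(A - λI) = λ^2 - 9λ + 18 = 0.
Eigenvalues λ = 6, 3.
For λ=6: (A-λI) row 1 is [0, 3], so an eigenvector is (1, 0).
For λ=3: (A-λI) row 1 is [3, 3], so an eigenvector is (-1, 1).
General solution: c_1e^(6t)(1,0) + c_2e^(3t)(-1,1).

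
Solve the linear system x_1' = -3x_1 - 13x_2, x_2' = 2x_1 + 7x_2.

Coefficient matrix A = [[-3, -13], [2, 7]].
Characteristic polynomial det(A - λI) = λ^2 - 4λ + 5 = 0.
Eigenvalues λ = 2 ± i (complex conjugate pair).
For λ=2+i: an eigenvector is (-2,1) - i(-3,1) = (-2 + 3i, 1 - i).
A real fundamental pair from Re and Im of e^((2+i)t)v: X_1 = e^(2t)(cos(t)·(-2,1) + sin(t)·(-3,1)), X_2 = e^(2t)(sin(t)·(-2,1) - cos(t)·(-3,1)).
General solution: K_1X_1 + K_2X_2.

x_1(t) = -3K_1e^(2t)sin(t) - 2K_1e^(2t)cos(t) - 2K_2e^(2t)sin(t) + 3K_2e^(2t)cos(t), x_2(t) = K_1e^(2t)sin(t) + K_1e^(2t)cos(t) + K_2e^(2t)sin(t) - K_2e^(2t)cos(t)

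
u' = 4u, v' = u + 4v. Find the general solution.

u(t) = -c_2e^(4t), v(t) = -c_1e^(4t) - c_2te^(4t) + 3c_2e^(4t)

Coefficient matrix A = [[4, 0], [1, 4]].
Characteristic polynomial det(A - λI) = λ^2 - 8λ + 16 = 0.
Single eigenvalue λ = 4 with algebraic multiplicity 2.
Eigenvector v = (0,-1); generalized eigenvector w with (A-λI)w=v is (-1,3).
General solution: e^(4t)[c_1·v + c_2·(t·v + w)].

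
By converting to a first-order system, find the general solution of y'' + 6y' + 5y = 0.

Let x_1 = y, x_2 = y'. Then x_1' = x_2 and x_2' = -5x_1 - 6x_2.
A = [[0,1],[-5,-6]]; det(A-λI) = λ^2 + 6λ + 5.
Eigenvalues λ = -1, -5 with eigenvectors (1,-1), (1,-5).

y(t) = K_1e^(-t) + K_2e^(-5t)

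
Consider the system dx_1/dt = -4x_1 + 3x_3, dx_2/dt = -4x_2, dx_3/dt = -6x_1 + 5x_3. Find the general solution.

x_1(t) = K_1e^(-t) + K_3e^(2t), x_2(t) = K_2e^(-4t), x_3(t) = K_1e^(-t) + 2K_3e^(2t)

Coefficient matrix A = [[-4, 0, 3], [0, -4, 0], [-6, 0, 5]].
det(A - λI) = 0 gives eigenvalues λ = -1, -4, 2.
For λ=-1: eigenvector (1,0,1).
For λ=-4: eigenvector (0,1,0).
For λ=2: eigenvector (1,0,2).
General solution: K_1e^(-t)(1,0,1) + K_2e^(-4t)(0,1,0) + K_3e^(2t)(1,0,2).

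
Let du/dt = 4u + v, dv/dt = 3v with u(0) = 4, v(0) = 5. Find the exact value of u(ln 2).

104

A = [[4,1],[0,3]]; eigenvalues λ = 4, 3.
Eigenvectors: (-1,0) for λ=4, (1,-1) for λ=3.
From the initial condition, c_1 = -9, c_2 = -5.
u(ln 2) = (-9)(2^4)(-1) + (-5)(2^3)(1) = 104.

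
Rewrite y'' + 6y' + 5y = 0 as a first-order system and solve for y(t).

y(t) = C_1e^(-t) + C_2e^(-5t)

Let x_1 = y, x_2 = y'. Then x_1' = x_2 and x_2' = -5x_1 - 6x_2.
A = [[0,1],[-5,-6]]; det(A-λI) = λ^2 + 6λ + 5.
Eigenvalues λ = -1, -5 with eigenvectors (1,-1), (1,-5).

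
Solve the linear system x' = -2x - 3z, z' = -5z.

Coefficient matrix A = [[-2, -3], [0, -5]].
Characteristic polynomial det(A - λI) = λ^2 + 7λ + 10 = 0.
Eigenvalues λ = -5, -2.
For λ=-5: (A-λI) row 1 is [3, -3], so an eigenvector is (1, 1).
For λ=-2: (A-λI) row 1 is [0, -3], so an eigenvector is (-1, 0).
General solution: K_1e^(-5t)(1,1) + K_2e^(-2t)(-1,0).

x(t) = K_1e^(-5t) - K_2e^(-2t), z(t) = K_1e^(-5t)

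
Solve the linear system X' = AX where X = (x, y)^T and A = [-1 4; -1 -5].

Coefficient matrix A = [[-1, 4], [-1, -5]].
Characteristic polynomial det(A - λI) = λ^2 + 6λ + 9 = 0.
Single eigenvalue λ = -3 with algebraic multiplicity 2.
Eigenvector v = (2,-1); generalized eigenvector w with (A-λI)w=v is (-1,1).
General solution: e^(-3t)[c_1·v + c_2·(t·v + w)].

x(t) = 2c_1e^(-3t) + 2c_2te^(-3t) - c_2e^(-3t), y(t) = -c_1e^(-3t) - c_2te^(-3t) + c_2e^(-3t)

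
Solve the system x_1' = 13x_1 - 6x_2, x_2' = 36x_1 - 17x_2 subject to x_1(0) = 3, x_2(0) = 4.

x_1(t) = 5e^(t) - 2e^(-5t), x_2(t) = 10e^(t) - 6e^(-5t)

Coefficient matrix A = [[13, -6], [36, -17]].
Characteristic polynomial det(A - λI) = λ^2 + 4λ - 5 = 0.
Eigenvalues λ = 1, -5.
For λ=1: (A-λI) row 1 is [12, -6], so an eigenvector is (1, 2).
For λ=-5: (A-λI) row 1 is [18, -6], so an eigenvector is (-1, -3).
General solution: C_1e^(t)(1,2) + C_2e^(-5t)(-1,-3).
Applying x_1(0)=3, x_2(0)=4 gives C_1=5, C_2=2.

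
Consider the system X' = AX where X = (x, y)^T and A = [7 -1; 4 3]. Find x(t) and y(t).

x(t) = c_1e^(5t) + c_2te^(5t), y(t) = 2c_1e^(5t) + 2c_2te^(5t) - c_2e^(5t)

Coefficient matrix A = [[7, -1], [4, 3]].
Characteristic polynomial det(A - λI) = λ^2 - 10λ + 25 = 0.
Single eigenvalue λ = 5 with algebraic multiplicity 2.
Eigenvector v = (1,2); generalized eigenvector w with (A-λI)w=v is (0,-1).
General solution: e^(5t)[c_1·v + c_2·(t·v + w)].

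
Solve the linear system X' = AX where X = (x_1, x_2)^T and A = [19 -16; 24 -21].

x_1(t) = C_1e^(3t) - 2C_2e^(-5t), x_2(t) = C_1e^(3t) - 3C_2e^(-5t)

Coefficient matrix A = [[19, -16], [24, -21]].
Characteristic polynomial det(A - λI) = λ^2 + 2λ - 15 = 0.
Eigenvalues λ = 3, -5.
For λ=3: (A-λI) row 1 is [16, -16], so an eigenvector is (1, 1).
For λ=-5: (A-λI) row 1 is [24, -16], so an eigenvector is (-2, -3).
General solution: C_1e^(3t)(1,1) + C_2e^(-5t)(-2,-3).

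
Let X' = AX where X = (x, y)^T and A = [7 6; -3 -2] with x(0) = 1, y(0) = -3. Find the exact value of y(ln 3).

A = [[7,6],[-3,-2]]; eigenvalues λ = 1, 4.
Eigenvectors: (1,-1) for λ=1, (2,-1) for λ=4.
From the initial condition, c_1 = 5, c_2 = -2.
y(ln 3) = (5)(3^1)(-1) + (-2)(3^4)(-1) = 147.

147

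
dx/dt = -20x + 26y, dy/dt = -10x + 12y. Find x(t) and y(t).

Coefficient matrix A = [[-20, 26], [-10, 12]].
Characteristic polynomial det(A - λI) = λ^2 + 8λ + 20 = 0.
Eigenvalues λ = -4 ± 2i (complex conjugate pair).
For λ=-4+2i: an eigenvector is (-3,-2) - i(-2,-1) = (-3 + 2i, -2 + i).
A real fundamental pair from Re and Im of e^((-4+2i)t)v: X_1 = e^(-4t)(cos(2t)·(-3,-2) + sin(2t)·(-2,-1)), X_2 = e^(-4t)(sin(2t)·(-3,-2) - cos(2t)·(-2,-1)).
General solution: K_1X_1 + K_2X_2.

x(t) = -2K_1e^(-4t)sin(2t) - 3K_1e^(-4t)cos(2t) - 3K_2e^(-4t)sin(2t) + 2K_2e^(-4t)cos(2t), y(t) = -K_1e^(-4t)sin(2t) - 2K_1e^(-4t)cos(2t) - 2K_2e^(-4t)sin(2t) + K_2e^(-4t)cos(2t)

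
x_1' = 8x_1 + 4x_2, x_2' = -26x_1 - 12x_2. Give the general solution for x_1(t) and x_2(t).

Coefficient matrix A = [[8, 4], [-26, -12]].
Characteristic polynomial det(A - λI) = λ^2 + 4λ + 8 = 0.
Eigenvalues λ = -2 ± 2i (complex conjugate pair).
For λ=-2+2i: an eigenvector is (1,-2) - i(1,-3) = (1 - i, -2 + 3i).
A real fundamental pair from Re and Im of e^((-2+2i)t)v: X_1 = e^(-2t)(cos(2t)·(1,-2) + sin(2t)·(1,-3)), X_2 = e^(-2t)(sin(2t)·(1,-2) - cos(2t)·(1,-3)).
General solution: K_1X_1 + K_2X_2.

x_1(t) = K_1e^(-2t)sin(2t) + K_1e^(-2t)cos(2t) + K_2e^(-2t)sin(2t) - K_2e^(-2t)cos(2t), x_2(t) = -3K_1e^(-2t)sin(2t) - 2K_1e^(-2t)cos(2t) - 2K_2e^(-2t)sin(2t) + 3K_2e^(-2t)cos(2t)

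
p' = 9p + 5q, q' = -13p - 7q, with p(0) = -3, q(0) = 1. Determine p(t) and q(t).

p(t) = -19e^(t)sin(t) - 3e^(t)cos(t), q(t) = 31e^(t)sin(t) + e^(t)cos(t)

Coefficient matrix A = [[9, 5], [-13, -7]].
Characteristic polynomial det(A - λI) = λ^2 - 2λ + 2 = 0.
Eigenvalues λ = 1 ± i (complex conjugate pair).
For λ=1+i: an eigenvector is (-2,3) - i(-1,2) = (-2 + i, 3 - 2i).
A real fundamental pair from Re and Im of e^((1+i)t)v: X_1 = e^(t)(cos(t)·(-2,3) + sin(t)·(-1,2)), X_2 = e^(t)(sin(t)·(-2,3) - cos(t)·(-1,2)).
General solution: K_1X_1 + K_2X_2.
Applying p(0)=-3, q(0)=1 gives K_1=5, K_2=7.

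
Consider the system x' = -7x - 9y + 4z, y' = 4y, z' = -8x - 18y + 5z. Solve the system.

x(t) = K_1e^(t) - 3K_2e^(4t) + K_3e^(-3t), y(t) = K_2e^(4t), z(t) = 2K_1e^(t) - 6K_2e^(4t) + K_3e^(-3t)

Coefficient matrix A = [[-7, -9, 4], [0, 4, 0], [-8, -18, 5]].
det(A - λI) = 0 gives eigenvalues λ = 1, 4, -3.
For λ=1: eigenvector (1,0,2).
For λ=4: eigenvector (-3,1,-6).
For λ=-3: eigenvector (1,0,1).
General solution: K_1e^(t)(1,0,2) + K_2e^(4t)(-3,1,-6) + K_3e^(-3t)(1,0,1).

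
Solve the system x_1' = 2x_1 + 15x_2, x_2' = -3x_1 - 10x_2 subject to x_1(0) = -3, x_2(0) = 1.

Coefficient matrix A = [[2, 15], [-3, -10]].
Characteristic polynomial det(A - λI) = λ^2 + 8λ + 25 = 0.
Eigenvalues λ = -4 ± 3i (complex conjugate pair).
For λ=-4+3i: an eigenvector is (1,0) - i(2,-1) = (1 - 2i, 0 + i).
A real fundamental pair from Re and Im of e^((-4+3i)t)v: X_1 = e^(-4t)(cos(3t)·(1,0) + sin(3t)·(2,-1)), X_2 = e^(-4t)(sin(3t)·(1,0) - cos(3t)·(2,-1)).
General solution: K_1X_1 + K_2X_2.
Applying x_1(0)=-3, x_2(0)=1 gives K_1=-1, K_2=1.

x_1(t) = -e^(-4t)sin(3t) - 3e^(-4t)cos(3t), x_2(t) = e^(-4t)sin(3t) + e^(-4t)cos(3t)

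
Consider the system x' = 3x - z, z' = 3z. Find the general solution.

Coefficient matrix A = [[3, -1], [0, 3]].
Characteristic polynomial det(A - λI) = λ^2 - 6λ + 9 = 0.
Single eigenvalue λ = 3 with algebraic multiplicity 2.
Eigenvector v = (-1,0); generalized eigenvector w with (A-λI)w=v is (-1,1).
General solution: e^(3t)[C_1·v + C_2·(t·v + w)].

x(t) = -C_1e^(3t) - C_2te^(3t) - C_2e^(3t), z(t) = C_2e^(3t)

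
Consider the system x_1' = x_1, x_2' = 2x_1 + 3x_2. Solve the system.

x_1(t) = C_2e^(t), x_2(t) = -C_1e^(3t) - C_2e^(t)

Coefficient matrix A = [[1, 0], [2, 3]].
Characteristic polynomial det(A - λI) = λ^2 - 4λ + 3 = 0.
Eigenvalues λ = 3, 1.
For λ=3: (A-λI) row 1 is [-2, 0], so an eigenvector is (0, -1).
For λ=1: (A-λI) row 2 is [2, 2], so an eigenvector is (1, -1).
General solution: C_1e^(3t)(0,-1) + C_2e^(t)(1,-1).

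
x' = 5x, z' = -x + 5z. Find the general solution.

Coefficient matrix A = [[5, 0], [-1, 5]].
Characteristic polynomial det(A - λI) = λ^2 - 10λ + 25 = 0.
Single eigenvalue λ = 5 with algebraic multiplicity 2.
Eigenvector v = (0,1); generalized eigenvector w with (A-λI)w=v is (-1,-2).
General solution: e^(5t)[c_1·v + c_2·(t·v + w)].

x(t) = -c_2e^(5t), z(t) = c_1e^(5t) + c_2te^(5t) - 2c_2e^(5t)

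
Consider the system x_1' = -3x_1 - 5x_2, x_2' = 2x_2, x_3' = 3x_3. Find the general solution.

x_1(t) = -K_1e^(2t) - K_2e^(-3t), x_2(t) = K_1e^(2t), x_3(t) = K_3e^(3t)

Coefficient matrix A = [[-3, -5, 0], [0, 2, 0], [0, 0, 3]].
det(A - λI) = 0 gives eigenvalues λ = 2, -3, 3.
For λ=2: eigenvector (-1,1,0).
For λ=-3: eigenvector (-1,0,0).
For λ=3: eigenvector (0,0,1).
General solution: K_1e^(2t)(-1,1,0) + K_2e^(-3t)(-1,0,0) + K_3e^(3t)(0,0,1).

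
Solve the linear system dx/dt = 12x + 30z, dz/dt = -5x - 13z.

Coefficient matrix A = [[12, 30], [-5, -13]].
Characteristic polynomial det(A - λI) = λ^2 + λ - 6 = 0.
Eigenvalues λ = 2, -3.
For λ=2: (A-λI) row 1 is [10, 30], so an eigenvector is (3, -1).
For λ=-3: (A-λI) row 1 is [15, 30], so an eigenvector is (-2, 1).
General solution: C_1e^(2t)(3,-1) + C_2e^(-3t)(-2,1).

x(t) = 3C_1e^(2t) - 2C_2e^(-3t), z(t) = -C_1e^(2t) + C_2e^(-3t)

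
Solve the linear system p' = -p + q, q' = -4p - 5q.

Coefficient matrix A = [[-1, 1], [-4, -5]].
Characteristic polynomial det(A - λI) = λ^2 + 6λ + 9 = 0.
Single eigenvalue λ = -3 with algebraic multiplicity 2.
Eigenvector v = (-1,2); generalized eigenvector w with (A-λI)w=v is (-2,3).
General solution: e^(-3t)[c_1·v + c_2·(t·v + w)].

p(t) = -c_1e^(-3t) - c_2te^(-3t) - 2c_2e^(-3t), q(t) = 2c_1e^(-3t) + 2c_2te^(-3t) + 3c_2e^(-3t)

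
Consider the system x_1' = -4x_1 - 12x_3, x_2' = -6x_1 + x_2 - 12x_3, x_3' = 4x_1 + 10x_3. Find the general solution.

x_1(t) = -3K_1e^(4t) - 2K_3e^(2t), x_2(t) = -2K_1e^(4t) + K_2e^(t), x_3(t) = 2K_1e^(4t) + K_3e^(2t)

Coefficient matrix A = [[-4, 0, -12], [-6, 1, -12], [4, 0, 10]].
det(A - λI) = 0 gives eigenvalues λ = 4, 1, 2.
For λ=4: eigenvector (-3,-2,2).
For λ=1: eigenvector (0,1,0).
For λ=2: eigenvector (-2,0,1).
General solution: K_1e^(4t)(-3,-2,2) + K_2e^(t)(0,1,0) + K_3e^(2t)(-2,0,1).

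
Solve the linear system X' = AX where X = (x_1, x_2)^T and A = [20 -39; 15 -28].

x_1(t) = -2K_1e^(-4t)sin(3t) + 3K_1e^(-4t)cos(3t) + 3K_2e^(-4t)sin(3t) + 2K_2e^(-4t)cos(3t), x_2(t) = -K_1e^(-4t)sin(3t) + 2K_1e^(-4t)cos(3t) + 2K_2e^(-4t)sin(3t) + K_2e^(-4t)cos(3t)

Coefficient matrix A = [[20, -39], [15, -28]].
Characteristic polynomial det(A - λI) = λ^2 + 8λ + 25 = 0.
Eigenvalues λ = -4 ± 3i (complex conjugate pair).
For λ=-4+3i: an eigenvector is (3,2) - i(-2,-1) = (3 + 2i, 2 + i).
A real fundamental pair from Re and Im of e^((-4+3i)t)v: X_1 = e^(-4t)(cos(3t)·(3,2) + sin(3t)·(-2,-1)), X_2 = e^(-4t)(sin(3t)·(3,2) - cos(3t)·(-2,-1)).
General solution: K_1X_1 + K_2X_2.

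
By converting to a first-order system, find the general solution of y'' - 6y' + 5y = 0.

y(t) = C_1e^(t) + C_2e^(5t)

Let x_1 = y, x_2 = y'. Then x_1' = x_2 and x_2' = -5x_1 + 6x_2.
A = [[0,1],[-5,6]]; det(A-λI) = λ^2 - 6λ + 5.
Eigenvalues λ = 1, 5 with eigenvectors (1,1), (1,5).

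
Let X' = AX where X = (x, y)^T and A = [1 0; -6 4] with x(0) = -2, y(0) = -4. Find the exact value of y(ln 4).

A = [[1,0],[-6,4]]; eigenvalues λ = 1, 4.
Eigenvectors: (-1,-2) for λ=1, (0,1) for λ=4.
From the initial condition, c_1 = 2, c_2 = 0.
y(ln 4) = (2)(4^1)(-2) + (0)(4^4)(1) = -16.

-16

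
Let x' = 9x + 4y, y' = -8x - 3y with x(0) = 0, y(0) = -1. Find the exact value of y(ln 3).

237

A = [[9,4],[-8,-3]]; eigenvalues λ = 1, 5.
Eigenvectors: (1,-2) for λ=1, (-1,1) for λ=5.
From the initial condition, c_1 = 1, c_2 = 1.
y(ln 3) = (1)(3^1)(-2) + (1)(3^5)(1) = 237.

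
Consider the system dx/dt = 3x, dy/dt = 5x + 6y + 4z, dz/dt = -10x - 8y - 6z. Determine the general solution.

x(t) = c_1e^(3t), y(t) = c_1e^(3t) + c_2e^(2t) - c_3e^(-2t), z(t) = -2c_1e^(3t) - c_2e^(2t) + 2c_3e^(-2t)

Coefficient matrix A = [[3, 0, 0], [5, 6, 4], [-10, -8, -6]].
det(A - λI) = 0 gives eigenvalues λ = 3, 2, -2.
For λ=3: eigenvector (1,1,-2).
For λ=2: eigenvector (0,1,-1).
For λ=-2: eigenvector (0,-1,2).
General solution: c_1e^(3t)(1,1,-2) + c_2e^(2t)(0,1,-1) + c_3e^(-2t)(0,-1,2).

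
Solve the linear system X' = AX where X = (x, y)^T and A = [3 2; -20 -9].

Coefficient matrix A = [[3, 2], [-20, -9]].
Characteristic polynomial det(A - λI) = λ^2 + 6λ + 13 = 0.
Eigenvalues λ = -3 ± 2i (complex conjugate pair).
For λ=-3+2i: an eigenvector is (0,-1) - i(-1,3) = (0 + i, -1 - 3i).
A real fundamental pair from Re and Im of e^((-3+2i)t)v: X_1 = e^(-3t)(cos(2t)·(0,-1) + sin(2t)·(-1,3)), X_2 = e^(-3t)(sin(2t)·(0,-1) - cos(2t)·(-1,3)).
General solution: K_1X_1 + K_2X_2.

x(t) = -K_1e^(-3t)sin(2t) + K_2e^(-3t)cos(2t), y(t) = 3K_1e^(-3t)sin(2t) - K_1e^(-3t)cos(2t) - K_2e^(-3t)sin(2t) - 3K_2e^(-3t)cos(2t)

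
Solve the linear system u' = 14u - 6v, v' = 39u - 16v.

Coefficient matrix A = [[14, -6], [39, -16]].
Characteristic polynomial det(A - λI) = λ^2 + 2λ + 10 = 0.
Eigenvalues λ = -1 ± 3i (complex conjugate pair).
For λ=-1+3i: an eigenvector is (1,3) - i(-1,-2) = (1 + i, 3 + 2i).
A real fundamental pair from Re and Im of e^((-1+3i)t)v: X_1 = e^(-t)(cos(3t)·(1,3) + sin(3t)·(-1,-2)), X_2 = e^(-t)(sin(3t)·(1,3) - cos(3t)·(-1,-2)).
General solution: c_1X_1 + c_2X_2.

u(t) = -c_1e^(-t)sin(3t) + c_1e^(-t)cos(3t) + c_2e^(-t)sin(3t) + c_2e^(-t)cos(3t), v(t) = -2c_1e^(-t)sin(3t) + 3c_1e^(-t)cos(3t) + 3c_2e^(-t)sin(3t) + 2c_2e^(-t)cos(3t)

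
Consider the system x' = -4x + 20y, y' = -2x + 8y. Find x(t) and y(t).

x(t) = C_1e^(2t)sin(2t) + 3C_1e^(2t)cos(2t) + 3C_2e^(2t)sin(2t) - C_2e^(2t)cos(2t), y(t) = C_1e^(2t)cos(2t) + C_2e^(2t)sin(2t)

Coefficient matrix A = [[-4, 20], [-2, 8]].
Characteristic polynomial det(A - λI) = λ^2 - 4λ + 8 = 0.
Eigenvalues λ = 2 ± 2i (complex conjugate pair).
For λ=2+2i: an eigenvector is (3,1) - i(1,0) = (3 - i, 1).
A real fundamental pair from Re and Im of e^((2+2i)t)v: X_1 = e^(2t)(cos(2t)·(3,1) + sin(2t)·(1,0)), X_2 = e^(2t)(sin(2t)·(3,1) - cos(2t)·(1,0)).
General solution: C_1X_1 + C_2X_2.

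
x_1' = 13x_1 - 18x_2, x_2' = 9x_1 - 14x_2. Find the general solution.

x_1(t) = 2K_1e^(4t) + K_2e^(-5t), x_2(t) = K_1e^(4t) + K_2e^(-5t)

Coefficient matrix A = [[13, -18], [9, -14]].
Characteristic polynomial det(A - λI) = λ^2 + λ - 20 = 0.
Eigenvalues λ = 4, -5.
For λ=4: (A-λI) row 1 is [9, -18], so an eigenvector is (2, 1).
For λ=-5: (A-λI) row 1 is [18, -18], so an eigenvector is (1, 1).
General solution: K_1e^(4t)(2,1) + K_2e^(-5t)(1,1).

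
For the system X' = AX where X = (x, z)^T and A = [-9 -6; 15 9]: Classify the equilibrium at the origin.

center

A = [[-9,-6],[15,9]]; det(A-λI) = λ^2 + 9.
λ = 0 ± 3i: zero real part.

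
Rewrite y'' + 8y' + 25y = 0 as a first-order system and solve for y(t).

y(t) = C_1e^(-4t)cos(3t) + C_2e^(-4t)sin(3t)

Let x_1 = y, x_2 = y'. Then x_1' = x_2 and x_2' = -25x_1 - 8x_2.
A = [[0,1],[-25,-8]]; det(A-λI) = λ^2 + 8λ + 25.
Eigenvalues λ = -4 ± 3i.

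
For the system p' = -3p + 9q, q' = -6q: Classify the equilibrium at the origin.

stable node

A = [[-3,9],[0,-6]]; det(A-λI) = λ^2 + 9λ + 18.
λ = -3, -6: both negative.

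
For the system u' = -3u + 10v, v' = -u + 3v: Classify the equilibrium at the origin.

A = [[-3,10],[-1,3]]; det(A-λI) = λ^2 + 1.
λ = 0 ± i: zero real part.

center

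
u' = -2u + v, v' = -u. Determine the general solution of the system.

Coefficient matrix A = [[-2, 1], [-1, 0]].
Characteristic polynomial det(A - λI) = λ^2 + 2λ + 1 = 0.
Single eigenvalue λ = -1 with algebraic multiplicity 2.
Eigenvector v = (-1,-1); generalized eigenvector w with (A-λI)w=v is (1,0).
General solution: e^(-t)[c_1·v + c_2·(t·v + w)].

u(t) = -c_1e^(-t) - c_2te^(-t) + c_2e^(-t), v(t) = -c_1e^(-t) - c_2te^(-t)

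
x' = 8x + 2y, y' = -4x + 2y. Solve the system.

Coefficient matrix A = [[8, 2], [-4, 2]].
Characteristic polynomial det(A - λI) = λ^2 - 10λ + 24 = 0.
Eigenvalues λ = 4, 6.
For λ=4: (A-λI) row 1 is [4, 2], so an eigenvector is (-1, 2).
For λ=6: (A-λI) row 1 is [2, 2], so an eigenvector is (1, -1).
General solution: c_1e^(4t)(-1,2) + c_2e^(6t)(1,-1).

x(t) = -c_1e^(4t) + c_2e^(6t), y(t) = 2c_1e^(4t) - c_2e^(6t)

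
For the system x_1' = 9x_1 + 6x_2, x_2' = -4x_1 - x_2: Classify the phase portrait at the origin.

unstable node

A = [[9,6],[-4,-1]]; det(A-λI) = λ^2 - 8λ + 15.
λ = 5, 3: both positive.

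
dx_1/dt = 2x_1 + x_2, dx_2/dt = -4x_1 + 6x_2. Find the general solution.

Coefficient matrix A = [[2, 1], [-4, 6]].
Characteristic polynomial det(A - λI) = λ^2 - 8λ + 16 = 0.
Single eigenvalue λ = 4 with algebraic multiplicity 2.
Eigenvector v = (-1,-2); generalized eigenvector w with (A-λI)w=v is (0,-1).
General solution: e^(4t)[c_1·v + c_2·(t·v + w)].

x_1(t) = -c_1e^(4t) - c_2te^(4t), x_2(t) = -2c_1e^(4t) - 2c_2te^(4t) - c_2e^(4t)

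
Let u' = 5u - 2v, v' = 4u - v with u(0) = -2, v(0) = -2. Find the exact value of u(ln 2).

A = [[5,-2],[4,-1]]; eigenvalues λ = 1, 3.
Eigenvectors: (1,2) for λ=1, (-1,-1) for λ=3.
From the initial condition, c_1 = 0, c_2 = 2.
u(ln 2) = (0)(2^1)(1) + (2)(2^3)(-1) = -16.

-16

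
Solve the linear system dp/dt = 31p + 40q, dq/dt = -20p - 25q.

Coefficient matrix A = [[31, 40], [-20, -25]].
Characteristic polynomial det(A - λI) = λ^2 - 6λ + 25 = 0.
Eigenvalues λ = 3 ± 4i (complex conjugate pair).
For λ=3+4i: an eigenvector is (-3,2) - i(-1,1) = (-3 + i, 2 - i).
A real fundamental pair from Re and Im of e^((3+4i)t)v: X_1 = e^(3t)(cos(4t)·(-3,2) + sin(4t)·(-1,1)), X_2 = e^(3t)(sin(4t)·(-3,2) - cos(4t)·(-1,1)).
General solution: C_1X_1 + C_2X_2.

p(t) = -C_1e^(3t)sin(4t) - 3C_1e^(3t)cos(4t) - 3C_2e^(3t)sin(4t) + C_2e^(3t)cos(4t), q(t) = C_1e^(3t)sin(4t) + 2C_1e^(3t)cos(4t) + 2C_2e^(3t)sin(4t) - C_2e^(3t)cos(4t)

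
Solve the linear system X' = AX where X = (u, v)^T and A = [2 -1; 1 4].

Coefficient matrix A = [[2, -1], [1, 4]].
Characteristic polynomial det(A - λI) = λ^2 - 6λ + 9 = 0.
Single eigenvalue λ = 3 with algebraic multiplicity 2.
Eigenvector v = (-1,1); generalized eigenvector w with (A-λI)w=v is (2,-1).
General solution: e^(3t)[K_1·v + K_2·(t·v + w)].

u(t) = -K_1e^(3t) - K_2te^(3t) + 2K_2e^(3t), v(t) = K_1e^(3t) + K_2te^(3t) - K_2e^(3t)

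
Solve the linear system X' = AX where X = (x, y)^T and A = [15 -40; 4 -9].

x(t) = 3c_1e^(3t)sin(4t) + c_1e^(3t)cos(4t) + c_2e^(3t)sin(4t) - 3c_2e^(3t)cos(4t), y(t) = c_1e^(3t)sin(4t) - c_2e^(3t)cos(4t)

Coefficient matrix A = [[15, -40], [4, -9]].
Characteristic polynomial det(A - λI) = λ^2 - 6λ + 25 = 0.
Eigenvalues λ = 3 ± 4i (complex conjugate pair).
For λ=3+4i: an eigenvector is (1,0) - i(3,1) = (1 - 3i, 0 - i).
A real fundamental pair from Re and Im of e^((3+4i)t)v: X_1 = e^(3t)(cos(4t)·(1,0) + sin(4t)·(3,1)), X_2 = e^(3t)(sin(4t)·(1,0) - cos(4t)·(3,1)).
General solution: c_1X_1 + c_2X_2.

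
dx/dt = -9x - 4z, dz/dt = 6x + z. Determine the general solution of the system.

Coefficient matrix A = [[-9, -4], [6, 1]].
Characteristic polynomial det(A - λI) = λ^2 + 8λ + 15 = 0.
Eigenvalues λ = -3, -5.
For λ=-3: (A-λI) row 1 is [-6, -4], so an eigenvector is (2, -3).
For λ=-5: (A-λI) row 1 is [-4, -4], so an eigenvector is (1, -1).
General solution: C_1e^(-3t)(2,-3) + C_2e^(-5t)(1,-1).

x(t) = 2C_1e^(-3t) + C_2e^(-5t), z(t) = -3C_1e^(-3t) - C_2e^(-5t)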